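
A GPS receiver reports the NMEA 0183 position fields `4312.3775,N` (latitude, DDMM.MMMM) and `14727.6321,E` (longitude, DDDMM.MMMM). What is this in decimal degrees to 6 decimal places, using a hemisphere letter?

43.206292° N, 147.460535° E

φ: split at 2 digits → 43° and 12.3775′; 43 + 12.3775/60 = 43.2062917
Lon: split at 3 digits → 147° and 27.6321′; 147 + 27.6321/60 = 147.4605350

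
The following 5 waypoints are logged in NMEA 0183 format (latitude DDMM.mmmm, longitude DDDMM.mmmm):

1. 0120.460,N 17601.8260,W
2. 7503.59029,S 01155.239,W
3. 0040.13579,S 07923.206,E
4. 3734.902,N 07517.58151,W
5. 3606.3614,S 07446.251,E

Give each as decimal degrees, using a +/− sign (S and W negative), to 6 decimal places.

1. 1.341000, -176.030433
2. -75.059838, -11.920650
3. -0.668930, 79.386767
4. 37.581700, -75.293025
5. -36.106023, 74.770850

Point 1:
  Lat: split at 2 digits → 01° and 20.46′; 1 + 20.46/60 = 1.3410000
  N ⇒ keep positive
  Longitude: degrees = first 3 digits = 176, minutes = 1.826; 176 + 1.826/60 = 176.0304333
  hemisphere W, so the sign is −
Point 2:
  Latitude: split at 2 digits → 75° and 3.59029′; 75 + 3.59029/60 = 75.0598382
  S → negative
  Longitude: degrees = first 3 digits = 11, minutes = 55.239; 11 + 55.239/60 = 11.9206500
  hemisphere W, so the sign is −
Point 3:
  Lat: split at 2 digits → 00° and 40.13579′; 0 + 40.13579/60 = 0.6689298
  hemisphere S, so the sign is −
  Lon: split at 3 digits → 079° and 23.206′; 79 + 23.206/60 = 79.3867667
  E → positive
Point 4:
  Latitude: split at 2 digits → 37° and 34.902′; 37 + 34.902/60 = 37.5817000
  N ⇒ keep positive
  λ: split at 3 digits → 075° and 17.58151′; 75 + 17.58151/60 = 75.2930252
  hemisphere W, so the sign is −
Point 5:
  Latitude: degrees = first 2 digits = 36, minutes = 6.3614; 36 + 6.3614/60 = 36.1060233
  S ⇒ negate
  Longitude: degrees = first 3 digits = 74, minutes = 46.251; 74 + 46.251/60 = 74.7708500
  E ⇒ keep positive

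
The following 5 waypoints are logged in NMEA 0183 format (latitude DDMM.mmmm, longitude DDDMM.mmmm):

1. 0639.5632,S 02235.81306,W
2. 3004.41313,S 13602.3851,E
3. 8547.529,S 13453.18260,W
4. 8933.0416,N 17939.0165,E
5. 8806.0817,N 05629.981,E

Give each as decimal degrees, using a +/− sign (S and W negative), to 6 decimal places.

1. -6.659387, -22.596884
2. -30.073552, 136.039752
3. -85.792150, -134.886377
4. 89.550693, 179.650275
5. 88.101362, 56.499683

Point 1:
  Lat: split at 2 digits → 06° and 39.5632′; 6 + 39.5632/60 = 6.6593867
  hemisphere S, so the sign is −
  Lon: split at 3 digits → 022° and 35.81306′; 22 + 35.81306/60 = 22.5968843
  W ⇒ negate
Point 2:
  Latitude: degrees = first 2 digits = 30, minutes = 4.41313; 30 + 4.41313/60 = 30.0735522
  S ⇒ negate
  Lon: degrees = first 3 digits = 136, minutes = 2.3851; 136 + 2.3851/60 = 136.0397517
  E → positive
Point 3:
  Latitude: split at 2 digits → 85° and 47.529′; 85 + 47.529/60 = 85.7921500
  S → negative
  λ: split at 3 digits → 134° and 53.1826′; 134 + 53.1826/60 = 134.8863767
  W → negative
Point 4:
  Lat: degrees = first 2 digits = 89, minutes = 33.0416; 89 + 33.0416/60 = 89.5506933
  N → positive
  Longitude: split at 3 digits → 179° and 39.0165′; 179 + 39.0165/60 = 179.6502750
  E ⇒ keep positive
Point 5:
  Lat: split at 2 digits → 88° and 6.0817′; 88 + 6.0817/60 = 88.1013617
  N ⇒ keep positive
  λ: split at 3 digits → 056° and 29.981′; 56 + 29.981/60 = 56.4996833
  E → positive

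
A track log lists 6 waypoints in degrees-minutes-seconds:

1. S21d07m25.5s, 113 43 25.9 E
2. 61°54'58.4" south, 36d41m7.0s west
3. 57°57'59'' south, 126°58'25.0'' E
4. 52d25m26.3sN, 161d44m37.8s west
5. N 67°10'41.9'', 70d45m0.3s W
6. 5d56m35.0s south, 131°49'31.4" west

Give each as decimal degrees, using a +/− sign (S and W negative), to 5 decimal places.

Point 1:
  φ: 7′ + 25.5″ = 7.42500′; 21 + 7.42500/60 = 21.123750
  hemisphere S, so the sign is −
  Lon: 113° + 43/60 + 25.9/3600 = 113 + 0.716667 + 0.007194 = 113.723861
  E → positive
Point 2:
  φ: 54′ + 58.4″ = 54.97333′; 61 + 54.97333/60 = 61.916222
  hemisphere S, so the sign is −
  λ: 41′ + 7″ = 41.11667′; 36 + 41.11667/60 = 36.685278
  W → negative
Point 3:
  Latitude: 57° + 57/60 + 59/3600 = 57 + 0.950000 + 0.016389 = 57.966389
  S → negative
  Lon: 126° + 58/60 + 25/3600 = 126 + 0.966667 + 0.006944 = 126.973611
  E → positive
Point 4:
  Latitude: 25′ + 26.3″ = 25.43833′; 52 + 25.43833/60 = 52.423972
  N → positive
  Longitude: 44′ + 37.8″ = 44.63000′; 161 + 44.63000/60 = 161.743833
  W ⇒ negate
Point 5:
  φ: 10′ + 41.9″ = 10.69833′; 67 + 10.69833/60 = 67.178306
  N ⇒ keep positive
  Lon: 45′ + 0.3″ = 45.00500′; 70 + 45.00500/60 = 70.750083
  W → negative
Point 6:
  Lat: 5 + 56/60 + 35/3600 = 5.943056
  S ⇒ negate
  λ: 131° + 49/60 + 31.4/3600 = 131 + 0.816667 + 0.008722 = 131.825389
  W → negative

1. -21.12375, 113.72386
2. -61.91622, -36.68528
3. -57.96639, 126.97361
4. 52.42397, -161.74383
5. 67.17831, -70.75008
6. -5.94306, -131.82539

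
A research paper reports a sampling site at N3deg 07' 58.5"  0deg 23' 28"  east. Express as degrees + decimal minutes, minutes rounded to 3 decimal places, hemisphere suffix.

Lat: seconds/60 = 0.97500; minutes = 7 + 0.97500 = 7.97500
Lon: 23 + 28/60 = 23.46667′

3° 7.975′ N, 0° 23.467′ E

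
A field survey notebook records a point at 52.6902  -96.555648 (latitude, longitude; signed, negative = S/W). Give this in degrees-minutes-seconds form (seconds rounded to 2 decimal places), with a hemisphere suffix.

52°41′24.72″ N, 96°33′20.33″ W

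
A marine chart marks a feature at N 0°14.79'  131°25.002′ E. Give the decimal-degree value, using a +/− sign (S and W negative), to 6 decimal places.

Latitude: 14.79′ = 0.246500°; total 0.2465000
N → positive
λ: 131 + 25.002/60 = 131.4167000
E ⇒ keep positive

0.246500, 131.416700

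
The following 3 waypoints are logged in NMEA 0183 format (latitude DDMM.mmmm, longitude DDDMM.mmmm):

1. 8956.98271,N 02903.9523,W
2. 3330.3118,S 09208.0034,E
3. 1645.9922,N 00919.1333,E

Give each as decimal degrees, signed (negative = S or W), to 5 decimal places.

Point 1:
  φ: split at 2 digits → 89° and 56.98271′; 89 + 56.98271/60 = 89.949712
  N ⇒ keep positive
  λ: split at 3 digits → 029° and 3.9523′; 29 + 3.9523/60 = 29.065872
  W ⇒ negate
Point 2:
  Latitude: degrees = first 2 digits = 33, minutes = 30.3118; 33 + 30.3118/60 = 33.505197
  S ⇒ negate
  λ: split at 3 digits → 092° and 8.0034′; 92 + 8.0034/60 = 92.133390
  E → positive
Point 3:
  Latitude: split at 2 digits → 16° and 45.9922′; 16 + 45.9922/60 = 16.766537
  N ⇒ keep positive
  Longitude: degrees = first 3 digits = 9, minutes = 19.1333; 9 + 19.1333/60 = 9.318888
  E ⇒ keep positive

1. 89.94971, -29.06587
2. -33.50520, 92.13339
3. 16.76654, 9.31889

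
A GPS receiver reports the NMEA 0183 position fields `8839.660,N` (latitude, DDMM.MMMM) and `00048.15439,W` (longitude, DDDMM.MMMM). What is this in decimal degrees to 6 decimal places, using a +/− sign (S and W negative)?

88.661000, -0.802573

φ: degrees = first 2 digits = 88, minutes = 39.66; 88 + 39.66/60 = 88.6610000
N → positive
λ: degrees = first 3 digits = 0, minutes = 48.15439; 0 + 48.15439/60 = 0.8025732
W ⇒ negate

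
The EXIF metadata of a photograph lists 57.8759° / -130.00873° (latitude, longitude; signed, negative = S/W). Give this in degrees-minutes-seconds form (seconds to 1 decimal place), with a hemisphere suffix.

Latitude: 0.875900 × 60 = 52.55400′ → 52′, remainder × 60 = 33.240″
Longitude is negative → W; |value| = 130.008730
Longitude: 0.008730 × 60 = 0.52380′ → 0′, remainder × 60 = 31.428″

57°52′33.2″ N, 130°00′31.4″ W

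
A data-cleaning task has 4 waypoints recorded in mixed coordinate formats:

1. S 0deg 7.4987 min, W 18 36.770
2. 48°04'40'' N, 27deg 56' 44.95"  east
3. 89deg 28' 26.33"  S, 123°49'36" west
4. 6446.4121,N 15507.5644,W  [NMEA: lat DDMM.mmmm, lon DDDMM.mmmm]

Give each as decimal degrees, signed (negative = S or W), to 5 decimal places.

1. -0.12498, -18.61283
2. 48.07778, 27.94582
3. -89.47398, -123.82667
4. 64.77354, -155.12607

Point 1:
  Latitude: 7.4987′ = 0.124978°; total 0.124978
  S → negative
  Longitude: 18 + 36.77/60 = 18.612833
  hemisphere W, so the sign is −
Point 2:
  φ: 48 + 4/60 + 40/3600 = 48.077778
  N → positive
  Lon: 27 + 56/60 + 44.95/3600 = 27.945819
  E → positive
Point 3:
  Latitude: 28′ + 26.33″ = 28.43883′; 89 + 28.43883/60 = 89.473981
  S → negative
  Longitude: 49′ + 36″ = 49.60000′; 123 + 49.60000/60 = 123.826667
  hemisphere W, so the sign is −
Point 4:
  φ: degrees = first 2 digits = 64, minutes = 46.4121; 64 + 46.4121/60 = 64.773535
  N → positive
  Lon: split at 3 digits → 155° and 7.5644′; 155 + 7.5644/60 = 155.126073
  W → negative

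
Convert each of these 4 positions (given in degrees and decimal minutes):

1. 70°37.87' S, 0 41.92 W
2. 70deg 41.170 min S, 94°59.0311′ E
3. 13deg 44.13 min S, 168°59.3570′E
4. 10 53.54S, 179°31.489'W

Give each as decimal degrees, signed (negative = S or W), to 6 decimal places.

1. -70.631167, -0.698667
2. -70.686167, 94.983852
3. -13.735500, 168.989283
4. -10.892333, -179.524817

Point 1:
  φ: 37.87′ = 0.631167°; total 70.6311667
  S → negative
  λ: 41.92′ = 0.698667°; total 0.6986667
  hemisphere W, so the sign is −
Point 2:
  Latitude: 41.17′ = 0.686167°; total 70.6861667
  S → negative
  Longitude: 94 + 59.0311/60 = 94.9838517
  E ⇒ keep positive
Point 3:
  φ: 44.13′ = 0.735500°; total 13.7355000
  hemisphere S, so the sign is −
  Lon: 168 + 59.357/60 = 168.9892833
  E ⇒ keep positive
Point 4:
  Latitude: 10 + 53.54/60 = 10.8923333
  S → negative
  Lon: 31.489′ = 0.524817°; total 179.5248167
  W → negative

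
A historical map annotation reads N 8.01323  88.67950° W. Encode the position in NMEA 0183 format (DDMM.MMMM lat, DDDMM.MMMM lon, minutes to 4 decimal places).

Latitude: 8° + 0.013230 × 60 = 8° 0.793800′
Lon: fractional part 0.679500 → 40.770000 minutes

0800.7938,N / 08840.7700,W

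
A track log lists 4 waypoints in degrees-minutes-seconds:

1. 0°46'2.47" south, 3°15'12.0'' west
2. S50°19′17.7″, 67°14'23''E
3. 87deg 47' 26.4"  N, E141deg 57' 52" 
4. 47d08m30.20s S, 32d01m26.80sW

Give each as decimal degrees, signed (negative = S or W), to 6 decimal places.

Point 1:
  Latitude: 46′ + 2.47″ = 46.04117′; 0 + 46.04117/60 = 0.7673528
  S ⇒ negate
  Longitude: 3 + 15/60 + 12/3600 = 3.2533333
  hemisphere W, so the sign is −
Point 2:
  Lat: 50° + 19/60 + 17.7/3600 = 50 + 0.316667 + 0.004917 = 50.3215833
  hemisphere S, so the sign is −
  Lon: 67° + 14/60 + 23/3600 = 67 + 0.233333 + 0.006389 = 67.2397222
  E ⇒ keep positive
Point 3:
  φ: 87° + 47/60 + 26.4/3600 = 87 + 0.783333 + 0.007333 = 87.7906667
  N → positive
  Lon: 141° + 57/60 + 52/3600 = 141 + 0.950000 + 0.014444 = 141.9644444
  E ⇒ keep positive
Point 4:
  Lat: 8′ + 30.2″ = 8.50333′; 47 + 8.50333/60 = 47.1417222
  S ⇒ negate
  Longitude: 32 + 1/60 + 26.8/3600 = 32.0241111
  hemisphere W, so the sign is −

1. -0.767353, -3.253333
2. -50.321583, 67.239722
3. 87.790667, 141.964444
4. -47.141722, -32.024111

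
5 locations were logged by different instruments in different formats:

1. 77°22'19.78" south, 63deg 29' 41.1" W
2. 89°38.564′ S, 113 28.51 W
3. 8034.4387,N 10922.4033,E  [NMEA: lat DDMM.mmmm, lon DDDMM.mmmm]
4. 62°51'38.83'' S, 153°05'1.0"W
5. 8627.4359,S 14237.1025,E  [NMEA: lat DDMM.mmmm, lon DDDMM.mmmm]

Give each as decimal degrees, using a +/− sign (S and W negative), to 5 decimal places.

1. -77.37216, -63.49475
2. -89.64273, -113.47517
3. 80.57398, 109.37339
4. -62.86079, -153.08361
5. -86.45727, 142.61838

Point 1:
  Latitude: 22′ + 19.78″ = 22.32967′; 77 + 22.32967/60 = 77.372161
  S → negative
  λ: 29′ + 41.1″ = 29.68500′; 63 + 29.68500/60 = 63.494750
  hemisphere W, so the sign is −
Point 2:
  Latitude: 89 + 38.564/60 = 89.642733
  hemisphere S, so the sign is −
  λ: 28.51′ = 0.475167°; total 113.475167
  W → negative
Point 3:
  Lat: degrees = first 2 digits = 80, minutes = 34.4387; 80 + 34.4387/60 = 80.573978
  N → positive
  λ: split at 3 digits → 109° and 22.4033′; 109 + 22.4033/60 = 109.373388
  E ⇒ keep positive
Point 4:
  Latitude: 62 + 51/60 + 38.83/3600 = 62.860786
  S → negative
  λ: 153 + 5/60 + 1/3600 = 153.083611
  hemisphere W, so the sign is −
Point 5:
  φ: degrees = first 2 digits = 86, minutes = 27.4359; 86 + 27.4359/60 = 86.457265
  S ⇒ negate
  Longitude: degrees = first 3 digits = 142, minutes = 37.1025; 142 + 37.1025/60 = 142.618375
  E → positive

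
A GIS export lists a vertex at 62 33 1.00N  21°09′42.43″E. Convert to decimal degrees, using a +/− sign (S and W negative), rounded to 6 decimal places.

Lat: 62° + 33/60 + 1/3600 = 62 + 0.550000 + 0.000278 = 62.5502778
N ⇒ keep positive
λ: 21 + 9/60 + 42.43/3600 = 21.1617861
E → positive

62.550278, 21.161786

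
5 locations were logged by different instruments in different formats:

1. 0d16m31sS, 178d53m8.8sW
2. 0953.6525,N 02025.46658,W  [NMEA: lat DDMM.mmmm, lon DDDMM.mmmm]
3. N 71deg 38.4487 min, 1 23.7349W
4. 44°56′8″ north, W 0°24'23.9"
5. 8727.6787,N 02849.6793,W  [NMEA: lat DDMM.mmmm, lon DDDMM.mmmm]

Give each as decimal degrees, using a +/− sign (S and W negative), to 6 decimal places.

1. -0.275278, -178.885778
2. 9.894208, -20.424443
3. 71.640812, -1.395582
4. 44.935556, -0.406639
5. 87.461312, -28.827988

Point 1:
  φ: 0° + 16/60 + 31/3600 = 0 + 0.266667 + 0.008611 = 0.2752778
  hemisphere S, so the sign is −
  λ: 53′ + 8.8″ = 53.14667′; 178 + 53.14667/60 = 178.8857778
  W ⇒ negate
Point 2:
  φ: split at 2 digits → 09° and 53.6525′; 9 + 53.6525/60 = 9.8942083
  N ⇒ keep positive
  Lon: degrees = first 3 digits = 20, minutes = 25.46658; 20 + 25.46658/60 = 20.4244430
  W → negative
Point 3:
  Lat: 38.4487′ = 0.640812°; total 71.6408117
  N ⇒ keep positive
  Lon: 1 + 23.7349/60 = 1.3955817
  W ⇒ negate
Point 4:
  Lat: 44° + 56/60 + 8/3600 = 44 + 0.933333 + 0.002222 = 44.9355556
  N → positive
  λ: 24′ + 23.9″ = 24.39833′; 0 + 24.39833/60 = 0.4066389
  W → negative
Point 5:
  Latitude: split at 2 digits → 87° and 27.6787′; 87 + 27.6787/60 = 87.4613117
  N → positive
  Lon: degrees = first 3 digits = 28, minutes = 49.6793; 28 + 49.6793/60 = 28.8279883
  hemisphere W, so the sign is −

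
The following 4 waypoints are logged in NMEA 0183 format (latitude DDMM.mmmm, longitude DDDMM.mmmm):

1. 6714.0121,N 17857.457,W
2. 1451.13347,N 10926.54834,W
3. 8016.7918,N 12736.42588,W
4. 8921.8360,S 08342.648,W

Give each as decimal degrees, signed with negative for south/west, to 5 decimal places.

1. 67.23354, -178.95762
2. 14.85222, -109.44247
3. 80.27986, -127.60710
4. -89.36393, -83.71080

Point 1:
  φ: split at 2 digits → 67° and 14.0121′; 67 + 14.0121/60 = 67.233535
  N → positive
  Longitude: degrees = first 3 digits = 178, minutes = 57.457; 178 + 57.457/60 = 178.957617
  hemisphere W, so the sign is −
Point 2:
  Latitude: degrees = first 2 digits = 14, minutes = 51.13347; 14 + 51.13347/60 = 14.852225
  N → positive
  Longitude: degrees = first 3 digits = 109, minutes = 26.54834; 109 + 26.54834/60 = 109.442472
  hemisphere W, so the sign is −
Point 3:
  Latitude: split at 2 digits → 80° and 16.7918′; 80 + 16.7918/60 = 80.279863
  N → positive
  Lon: degrees = first 3 digits = 127, minutes = 36.42588; 127 + 36.42588/60 = 127.607098
  hemisphere W, so the sign is −
Point 4:
  φ: degrees = first 2 digits = 89, minutes = 21.836; 89 + 21.836/60 = 89.363933
  S → negative
  Longitude: split at 3 digits → 083° and 42.648′; 83 + 42.648/60 = 83.710800
  hemisphere W, so the sign is −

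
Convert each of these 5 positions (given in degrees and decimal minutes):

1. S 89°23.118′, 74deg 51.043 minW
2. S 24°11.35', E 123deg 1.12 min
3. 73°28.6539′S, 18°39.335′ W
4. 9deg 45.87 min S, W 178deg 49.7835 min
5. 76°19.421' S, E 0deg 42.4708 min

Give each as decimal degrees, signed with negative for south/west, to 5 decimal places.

1. -89.38530, -74.85072
2. -24.18917, 123.01867
3. -73.47757, -18.65558
4. -9.76450, -178.82973
5. -76.32368, 0.70785

Point 1:
  Lat: 89 + 23.118/60 = 89.385300
  S ⇒ negate
  Longitude: 74 + 51.043/60 = 74.850717
  hemisphere W, so the sign is −
Point 2:
  Latitude: 11.35′ = 0.189167°; total 24.189167
  hemisphere S, so the sign is −
  λ: 123 + 1.12/60 = 123.018667
  E ⇒ keep positive
Point 3:
  Lat: 73 + 28.6539/60 = 73.477565
  S ⇒ negate
  Longitude: 18 + 39.335/60 = 18.655583
  hemisphere W, so the sign is −
Point 4:
  φ: 45.87′ = 0.764500°; total 9.764500
  hemisphere S, so the sign is −
  Longitude: 49.7835′ = 0.829725°; total 178.829725
  W → negative
Point 5:
  Latitude: 76 + 19.421/60 = 76.323683
  hemisphere S, so the sign is −
  Lon: 0 + 42.4708/60 = 0.707847
  E → positive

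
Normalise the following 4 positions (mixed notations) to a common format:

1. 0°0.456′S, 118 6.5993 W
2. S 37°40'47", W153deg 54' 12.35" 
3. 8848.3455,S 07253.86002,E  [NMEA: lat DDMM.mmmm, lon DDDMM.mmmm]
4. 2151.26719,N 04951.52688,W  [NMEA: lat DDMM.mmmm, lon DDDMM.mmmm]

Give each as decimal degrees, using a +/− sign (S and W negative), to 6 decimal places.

1. -0.007600, -118.109988
2. -37.679722, -153.903431
3. -88.805758, 72.897667
4. 21.854453, -49.858781

Point 1:
  Latitude: 0 + 0.456/60 = 0.0076000
  hemisphere S, so the sign is −
  λ: 6.5993′ = 0.109988°; total 118.1099883
  W → negative
Point 2:
  φ: 40′ + 47″ = 40.78333′; 37 + 40.78333/60 = 37.6797222
  S → negative
  Lon: 153° + 54/60 + 12.35/3600 = 153 + 0.900000 + 0.003431 = 153.9034306
  hemisphere W, so the sign is −
Point 3:
  Lat: split at 2 digits → 88° and 48.3455′; 88 + 48.3455/60 = 88.8057583
  hemisphere S, so the sign is −
  Lon: split at 3 digits → 072° and 53.86002′; 72 + 53.86002/60 = 72.8976670
  E ⇒ keep positive
Point 4:
  Lat: degrees = first 2 digits = 21, minutes = 51.26719; 21 + 51.26719/60 = 21.8544532
  N → positive
  Lon: degrees = first 3 digits = 49, minutes = 51.52688; 49 + 51.52688/60 = 49.8587813
  W ⇒ negate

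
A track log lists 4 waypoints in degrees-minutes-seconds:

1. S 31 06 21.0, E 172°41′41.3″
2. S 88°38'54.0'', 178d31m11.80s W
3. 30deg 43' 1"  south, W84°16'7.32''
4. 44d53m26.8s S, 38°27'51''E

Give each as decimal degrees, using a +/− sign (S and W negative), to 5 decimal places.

Point 1:
  Latitude: 31° + 6/60 + 21/3600 = 31 + 0.100000 + 0.005833 = 31.105833
  hemisphere S, so the sign is −
  Lon: 172 + 41/60 + 41.3/3600 = 172.694806
  E ⇒ keep positive
Point 2:
  φ: 88° + 38/60 + 54/3600 = 88 + 0.633333 + 0.015000 = 88.648333
  hemisphere S, so the sign is −
  Longitude: 178 + 31/60 + 11.8/3600 = 178.519944
  W → negative
Point 3:
  Lat: 43′ + 1″ = 43.01667′; 30 + 43.01667/60 = 30.716944
  S → negative
  Lon: 84° + 16/60 + 7.32/3600 = 84 + 0.266667 + 0.002033 = 84.268700
  hemisphere W, so the sign is −
Point 4:
  Latitude: 44° + 53/60 + 26.8/3600 = 44 + 0.883333 + 0.007444 = 44.890778
  S → negative
  Lon: 38 + 27/60 + 51/3600 = 38.464167
  E → positive

1. -31.10583, 172.69481
2. -88.64833, -178.51994
3. -30.71694, -84.26870
4. -44.89078, 38.46417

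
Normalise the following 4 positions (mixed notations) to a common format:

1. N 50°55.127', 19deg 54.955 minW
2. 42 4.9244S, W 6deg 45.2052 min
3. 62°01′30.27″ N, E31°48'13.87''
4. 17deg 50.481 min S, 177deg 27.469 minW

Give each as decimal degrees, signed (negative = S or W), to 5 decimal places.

1. 50.91878, -19.91592
2. -42.08207, -6.75342
3. 62.02508, 31.80385
4. -17.84135, -177.45782

Point 1:
  Latitude: 50 + 55.127/60 = 50.918783
  N → positive
  Longitude: 19 + 54.955/60 = 19.915917
  W → negative
Point 2:
  φ: 42 + 4.9244/60 = 42.082073
  S ⇒ negate
  λ: 45.2052′ = 0.753420°; total 6.753420
  hemisphere W, so the sign is −
Point 3:
  φ: 62 + 1/60 + 30.27/3600 = 62.025075
  N ⇒ keep positive
  Longitude: 31° + 48/60 + 13.87/3600 = 31 + 0.800000 + 0.003853 = 31.803853
  E → positive
Point 4:
  Lat: 50.481′ = 0.841350°; total 17.841350
  S ⇒ negate
  Longitude: 27.469′ = 0.457817°; total 177.457817
  W ⇒ negate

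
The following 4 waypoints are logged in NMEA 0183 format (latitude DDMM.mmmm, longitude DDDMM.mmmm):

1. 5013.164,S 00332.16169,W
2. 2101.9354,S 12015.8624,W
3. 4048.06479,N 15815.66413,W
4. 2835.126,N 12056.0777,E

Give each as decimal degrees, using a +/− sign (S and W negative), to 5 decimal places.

Point 1:
  Latitude: split at 2 digits → 50° and 13.164′; 50 + 13.164/60 = 50.219400
  S → negative
  Lon: split at 3 digits → 003° and 32.16169′; 3 + 32.16169/60 = 3.536028
  W → negative
Point 2:
  Latitude: degrees = first 2 digits = 21, minutes = 1.9354; 21 + 1.9354/60 = 21.032257
  hemisphere S, so the sign is −
  Longitude: degrees = first 3 digits = 120, minutes = 15.8624; 120 + 15.8624/60 = 120.264373
  W → negative
Point 3:
  Latitude: split at 2 digits → 40° and 48.06479′; 40 + 48.06479/60 = 40.801080
  N → positive
  λ: degrees = first 3 digits = 158, minutes = 15.66413; 158 + 15.66413/60 = 158.261069
  W → negative
Point 4:
  Lat: degrees = first 2 digits = 28, minutes = 35.126; 28 + 35.126/60 = 28.585433
  N → positive
  λ: degrees = first 3 digits = 120, minutes = 56.0777; 120 + 56.0777/60 = 120.934628
  E ⇒ keep positive

1. -50.21940, -3.53603
2. -21.03226, -120.26437
3. 40.80108, -158.26107
4. 28.58543, 120.93463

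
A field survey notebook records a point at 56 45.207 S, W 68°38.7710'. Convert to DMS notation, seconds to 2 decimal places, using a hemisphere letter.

56°45′12.42″ S, 68°38′46.26″ W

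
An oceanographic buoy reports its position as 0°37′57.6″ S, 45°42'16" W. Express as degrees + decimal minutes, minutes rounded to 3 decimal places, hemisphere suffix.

Latitude: seconds/60 = 0.96000; minutes = 37 + 0.96000 = 37.96000
Longitude: seconds/60 = 0.26667; minutes = 42 + 0.26667 = 42.26667

0° 37.960′ S, 45° 42.267′ W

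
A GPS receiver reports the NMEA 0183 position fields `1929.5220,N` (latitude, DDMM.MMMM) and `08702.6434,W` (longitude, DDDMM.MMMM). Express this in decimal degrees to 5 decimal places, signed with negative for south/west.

19.49203, -87.04406

Lat: degrees = first 2 digits = 19, minutes = 29.522; 19 + 29.522/60 = 19.492033
N ⇒ keep positive
Longitude: degrees = first 3 digits = 87, minutes = 2.6434; 87 + 2.6434/60 = 87.044057
W ⇒ negate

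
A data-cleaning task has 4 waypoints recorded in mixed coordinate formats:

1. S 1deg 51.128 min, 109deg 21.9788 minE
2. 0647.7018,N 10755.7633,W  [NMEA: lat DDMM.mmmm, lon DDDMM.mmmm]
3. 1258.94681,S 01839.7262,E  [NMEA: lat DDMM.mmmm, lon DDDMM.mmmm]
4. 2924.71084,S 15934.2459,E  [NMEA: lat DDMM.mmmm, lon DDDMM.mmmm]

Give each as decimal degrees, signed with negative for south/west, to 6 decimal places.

1. -1.852133, 109.366313
2. 6.795030, -107.929388
3. -12.982447, 18.662103
4. -29.411847, 159.570765

Point 1:
  Latitude: 51.128′ = 0.852133°; total 1.8521333
  S → negative
  λ: 109 + 21.9788/60 = 109.3663133
  E → positive
Point 2:
  Latitude: degrees = first 2 digits = 6, minutes = 47.7018; 6 + 47.7018/60 = 6.7950300
  N → positive
  Longitude: split at 3 digits → 107° and 55.7633′; 107 + 55.7633/60 = 107.9293883
  W ⇒ negate
Point 3:
  Latitude: split at 2 digits → 12° and 58.94681′; 12 + 58.94681/60 = 12.9824468
  hemisphere S, so the sign is −
  λ: degrees = first 3 digits = 18, minutes = 39.7262; 18 + 39.7262/60 = 18.6621033
  E ⇒ keep positive
Point 4:
  Latitude: degrees = first 2 digits = 29, minutes = 24.71084; 29 + 24.71084/60 = 29.4118473
  hemisphere S, so the sign is −
  λ: degrees = first 3 digits = 159, minutes = 34.2459; 159 + 34.2459/60 = 159.5707650
  E → positive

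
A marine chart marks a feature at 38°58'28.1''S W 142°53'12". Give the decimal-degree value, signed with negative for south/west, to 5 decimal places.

Lat: 38 + 58/60 + 28.1/3600 = 38.974472
S ⇒ negate
Longitude: 142° + 53/60 + 12/3600 = 142 + 0.883333 + 0.003333 = 142.886667
hemisphere W, so the sign is −

-38.97447, -142.88667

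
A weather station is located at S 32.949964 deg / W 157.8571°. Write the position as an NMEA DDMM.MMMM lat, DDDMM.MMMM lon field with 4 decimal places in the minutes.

3256.9978,S / 15751.4260,W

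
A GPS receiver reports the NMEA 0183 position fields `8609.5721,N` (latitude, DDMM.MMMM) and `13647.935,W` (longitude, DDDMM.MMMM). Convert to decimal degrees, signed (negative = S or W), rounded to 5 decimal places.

φ: degrees = first 2 digits = 86, minutes = 9.5721; 86 + 9.5721/60 = 86.159535
N ⇒ keep positive
λ: degrees = first 3 digits = 136, minutes = 47.935; 136 + 47.935/60 = 136.798917
hemisphere W, so the sign is −

86.15954, -136.79892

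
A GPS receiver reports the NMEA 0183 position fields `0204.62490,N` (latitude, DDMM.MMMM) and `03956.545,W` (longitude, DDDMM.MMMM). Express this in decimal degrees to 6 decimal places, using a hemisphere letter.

2.077082° N, 39.942417° W

Lat: split at 2 digits → 02° and 4.6249′; 2 + 4.6249/60 = 2.0770817
λ: split at 3 digits → 039° and 56.545′; 39 + 56.545/60 = 39.9424167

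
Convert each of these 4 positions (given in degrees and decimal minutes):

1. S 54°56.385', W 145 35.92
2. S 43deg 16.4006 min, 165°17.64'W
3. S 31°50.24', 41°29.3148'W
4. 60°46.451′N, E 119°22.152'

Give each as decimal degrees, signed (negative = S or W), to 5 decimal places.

1. -54.93975, -145.59867
2. -43.27334, -165.29400
3. -31.83733, -41.48858
4. 60.77418, 119.36920

Point 1:
  Lat: 56.385′ = 0.939750°; total 54.939750
  hemisphere S, so the sign is −
  λ: 35.92′ = 0.598667°; total 145.598667
  W → negative
Point 2:
  Lat: 43 + 16.4006/60 = 43.273343
  S ⇒ negate
  λ: 17.64′ = 0.294000°; total 165.294000
  W → negative
Point 3:
  Lat: 50.24′ = 0.837333°; total 31.837333
  S → negative
  λ: 29.3148′ = 0.488580°; total 41.488580
  hemisphere W, so the sign is −
Point 4:
  φ: 46.451′ = 0.774183°; total 60.774183
  N → positive
  λ: 119 + 22.152/60 = 119.369200
  E → positive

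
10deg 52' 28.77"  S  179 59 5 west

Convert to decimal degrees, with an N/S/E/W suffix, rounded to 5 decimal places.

Lat: 10° + 52/60 + 28.77/3600 = 10 + 0.866667 + 0.007992 = 10.874658
Longitude: 179° + 59/60 + 5/3600 = 179 + 0.983333 + 0.001389 = 179.984722

10.87466° S, 179.98472° W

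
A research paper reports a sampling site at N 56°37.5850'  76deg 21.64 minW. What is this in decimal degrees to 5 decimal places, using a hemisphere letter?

56.62642° N, 76.36067° W

Latitude: 56 + 37.585/60 = 56.626417
Lon: 76 + 21.64/60 = 76.360667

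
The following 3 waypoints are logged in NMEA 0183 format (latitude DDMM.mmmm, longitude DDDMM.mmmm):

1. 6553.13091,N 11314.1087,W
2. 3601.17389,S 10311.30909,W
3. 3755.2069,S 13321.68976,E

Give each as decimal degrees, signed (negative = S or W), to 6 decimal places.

1. 65.885515, -113.235145
2. -36.019565, -103.188485
3. -37.920115, 133.361496

Point 1:
  φ: degrees = first 2 digits = 65, minutes = 53.13091; 65 + 53.13091/60 = 65.8855152
  N ⇒ keep positive
  Longitude: split at 3 digits → 113° and 14.1087′; 113 + 14.1087/60 = 113.2351450
  W ⇒ negate
Point 2:
  Latitude: split at 2 digits → 36° and 1.17389′; 36 + 1.17389/60 = 36.0195648
  hemisphere S, so the sign is −
  λ: split at 3 digits → 103° and 11.30909′; 103 + 11.30909/60 = 103.1884848
  W → negative
Point 3:
  φ: split at 2 digits → 37° and 55.2069′; 37 + 55.2069/60 = 37.9201150
  hemisphere S, so the sign is −
  Longitude: split at 3 digits → 133° and 21.68976′; 133 + 21.68976/60 = 133.3614960
  E ⇒ keep positive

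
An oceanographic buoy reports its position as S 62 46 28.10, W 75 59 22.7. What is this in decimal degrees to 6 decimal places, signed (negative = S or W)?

-62.774472, -75.989639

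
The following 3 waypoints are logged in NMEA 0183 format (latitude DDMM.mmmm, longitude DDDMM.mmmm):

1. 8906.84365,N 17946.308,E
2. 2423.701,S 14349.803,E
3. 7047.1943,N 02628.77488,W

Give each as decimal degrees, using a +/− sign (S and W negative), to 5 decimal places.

1. 89.11406, 179.77180
2. -24.39502, 143.83005
3. 70.78657, -26.47958

Point 1:
  Lat: degrees = first 2 digits = 89, minutes = 6.84365; 89 + 6.84365/60 = 89.114061
  N → positive
  Lon: degrees = first 3 digits = 179, minutes = 46.308; 179 + 46.308/60 = 179.771800
  E ⇒ keep positive
Point 2:
  Latitude: degrees = first 2 digits = 24, minutes = 23.701; 24 + 23.701/60 = 24.395017
  hemisphere S, so the sign is −
  λ: split at 3 digits → 143° and 49.803′; 143 + 49.803/60 = 143.830050
  E ⇒ keep positive
Point 3:
  Latitude: degrees = first 2 digits = 70, minutes = 47.1943; 70 + 47.1943/60 = 70.786572
  N ⇒ keep positive
  Lon: split at 3 digits → 026° and 28.77488′; 26 + 28.77488/60 = 26.479581
  W → negative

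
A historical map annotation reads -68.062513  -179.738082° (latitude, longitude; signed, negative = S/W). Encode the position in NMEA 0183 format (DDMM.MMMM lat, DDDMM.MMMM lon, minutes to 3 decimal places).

Latitude is negative → S; |value| = 68.062513
Latitude: minutes = (68.062513 − 68) × 60 = 3.75078
Longitude is negative → W; |value| = 179.738082
λ: 179° + 0.738082 × 60 = 179° 44.28492′

6803.751,S / 17944.285,W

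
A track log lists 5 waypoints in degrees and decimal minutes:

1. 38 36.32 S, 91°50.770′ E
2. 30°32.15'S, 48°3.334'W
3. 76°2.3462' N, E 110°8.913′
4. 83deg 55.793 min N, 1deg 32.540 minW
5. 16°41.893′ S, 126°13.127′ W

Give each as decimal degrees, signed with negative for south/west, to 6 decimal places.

1. -38.605333, 91.846167
2. -30.535833, -48.055567
3. 76.039103, 110.148550
4. 83.929883, -1.542333
5. -16.698217, -126.218783

Point 1:
  Latitude: 38 + 36.32/60 = 38.6053333
  S → negative
  Lon: 50.77′ = 0.846167°; total 91.8461667
  E → positive
Point 2:
  Lat: 32.15′ = 0.535833°; total 30.5358333
  S → negative
  Longitude: 3.334′ = 0.055567°; total 48.0555667
  W → negative
Point 3:
  Latitude: 2.3462′ = 0.039103°; total 76.0391033
  N → positive
  Longitude: 110 + 8.913/60 = 110.1485500
  E ⇒ keep positive
Point 4:
  φ: 55.793′ = 0.929883°; total 83.9298833
  N ⇒ keep positive
  Longitude: 32.54′ = 0.542333°; total 1.5423333
  hemisphere W, so the sign is −
Point 5:
  Latitude: 16 + 41.893/60 = 16.6982167
  S → negative
  Longitude: 13.127′ = 0.218783°; total 126.2187833
  hemisphere W, so the sign is −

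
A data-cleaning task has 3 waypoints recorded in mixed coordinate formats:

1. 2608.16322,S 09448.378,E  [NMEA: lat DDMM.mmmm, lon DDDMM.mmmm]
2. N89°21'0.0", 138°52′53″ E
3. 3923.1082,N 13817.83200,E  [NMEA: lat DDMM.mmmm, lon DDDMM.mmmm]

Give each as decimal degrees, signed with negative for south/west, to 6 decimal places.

Point 1:
  φ: split at 2 digits → 26° and 8.16322′; 26 + 8.16322/60 = 26.1360537
  hemisphere S, so the sign is −
  λ: degrees = first 3 digits = 94, minutes = 48.378; 94 + 48.378/60 = 94.8063000
  E → positive
Point 2:
  Latitude: 21′ + 0″ = 21.00000′; 89 + 21.00000/60 = 89.3500000
  N ⇒ keep positive
  Lon: 138 + 52/60 + 53/3600 = 138.8813889
  E ⇒ keep positive
Point 3:
  Lat: degrees = first 2 digits = 39, minutes = 23.1082; 39 + 23.1082/60 = 39.3851367
  N → positive
  λ: degrees = first 3 digits = 138, minutes = 17.832; 138 + 17.832/60 = 138.2972000
  E → positive

1. -26.136054, 94.806300
2. 89.350000, 138.881389
3. 39.385137, 138.297200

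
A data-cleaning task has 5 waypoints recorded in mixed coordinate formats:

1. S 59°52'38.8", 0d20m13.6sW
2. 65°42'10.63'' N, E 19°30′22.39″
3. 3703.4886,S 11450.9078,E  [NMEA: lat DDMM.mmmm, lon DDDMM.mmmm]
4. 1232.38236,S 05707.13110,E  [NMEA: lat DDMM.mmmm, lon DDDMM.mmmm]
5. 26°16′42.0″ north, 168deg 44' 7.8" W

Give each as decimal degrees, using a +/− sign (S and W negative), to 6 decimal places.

Point 1:
  Lat: 52′ + 38.8″ = 52.64667′; 59 + 52.64667/60 = 59.8774444
  S ⇒ negate
  Lon: 0 + 20/60 + 13.6/3600 = 0.3371111
  W ⇒ negate
Point 2:
  Lat: 65 + 42/60 + 10.63/3600 = 65.7029528
  N → positive
  Longitude: 19 + 30/60 + 22.39/3600 = 19.5062194
  E → positive
Point 3:
  Latitude: split at 2 digits → 37° and 3.4886′; 37 + 3.4886/60 = 37.0581433
  hemisphere S, so the sign is −
  Lon: split at 3 digits → 114° and 50.9078′; 114 + 50.9078/60 = 114.8484633
  E ⇒ keep positive
Point 4:
  φ: degrees = first 2 digits = 12, minutes = 32.38236; 12 + 32.38236/60 = 12.5397060
  S ⇒ negate
  Longitude: split at 3 digits → 057° and 7.1311′; 57 + 7.1311/60 = 57.1188517
  E ⇒ keep positive
Point 5:
  Lat: 26° + 16/60 + 42/3600 = 26 + 0.266667 + 0.011667 = 26.2783333
  N ⇒ keep positive
  Longitude: 168 + 44/60 + 7.8/3600 = 168.7355000
  W ⇒ negate

1. -59.877444, -0.337111
2. 65.702953, 19.506219
3. -37.058143, 114.848463
4. -12.539706, 57.118852
5. 26.278333, -168.735500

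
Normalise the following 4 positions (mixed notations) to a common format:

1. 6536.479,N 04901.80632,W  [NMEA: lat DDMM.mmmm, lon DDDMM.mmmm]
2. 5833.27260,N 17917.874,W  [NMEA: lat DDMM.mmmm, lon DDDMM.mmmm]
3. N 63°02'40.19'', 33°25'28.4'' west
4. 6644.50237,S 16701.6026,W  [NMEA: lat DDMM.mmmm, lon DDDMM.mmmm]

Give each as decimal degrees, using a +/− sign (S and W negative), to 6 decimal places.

Point 1:
  φ: split at 2 digits → 65° and 36.479′; 65 + 36.479/60 = 65.6079833
  N ⇒ keep positive
  λ: split at 3 digits → 049° and 1.80632′; 49 + 1.80632/60 = 49.0301053
  W ⇒ negate
Point 2:
  φ: split at 2 digits → 58° and 33.2726′; 58 + 33.2726/60 = 58.5545433
  N → positive
  Lon: split at 3 digits → 179° and 17.874′; 179 + 17.874/60 = 179.2979000
  W → negative
Point 3:
  Latitude: 63 + 2/60 + 40.19/3600 = 63.0444972
  N → positive
  Longitude: 33 + 25/60 + 28.4/3600 = 33.4245556
  W ⇒ negate
Point 4:
  Lat: degrees = first 2 digits = 66, minutes = 44.50237; 66 + 44.50237/60 = 66.7417062
  S → negative
  Longitude: split at 3 digits → 167° and 1.6026′; 167 + 1.6026/60 = 167.0267100
  hemisphere W, so the sign is −

1. 65.607983, -49.030105
2. 58.554543, -179.297900
3. 63.044497, -33.424556
4. -66.741706, -167.026710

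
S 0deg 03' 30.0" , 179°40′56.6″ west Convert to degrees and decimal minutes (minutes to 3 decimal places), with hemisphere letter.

0° 3.500′ S, 179° 40.943′ W

Latitude: seconds/60 = 0.50000; minutes = 3 + 0.50000 = 3.50000
λ: 40 + 56.6/60 = 40.94333′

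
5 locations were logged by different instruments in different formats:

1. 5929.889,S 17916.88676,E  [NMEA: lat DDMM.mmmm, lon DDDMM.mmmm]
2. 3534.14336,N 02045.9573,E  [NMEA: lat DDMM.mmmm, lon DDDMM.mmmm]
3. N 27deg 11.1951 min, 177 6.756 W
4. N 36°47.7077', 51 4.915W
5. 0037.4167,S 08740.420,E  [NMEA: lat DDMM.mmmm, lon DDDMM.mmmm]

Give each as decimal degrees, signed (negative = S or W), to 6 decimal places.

1. -59.498150, 179.281446
2. 35.569056, 20.765955
3. 27.186585, -177.112600
4. 36.795128, -51.081917
5. -0.623612, 87.673667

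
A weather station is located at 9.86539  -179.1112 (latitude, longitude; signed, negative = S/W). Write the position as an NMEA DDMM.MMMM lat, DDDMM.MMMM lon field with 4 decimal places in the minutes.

0951.9234,N / 17906.6720,W

Latitude: minutes = (9.865390 − 9) × 60 = 51.923400
Longitude is negative → W; |value| = 179.111200
λ: fractional part 0.111200 → 6.672000 minutes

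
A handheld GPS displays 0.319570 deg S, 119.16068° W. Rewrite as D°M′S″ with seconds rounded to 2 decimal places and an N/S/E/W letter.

0°19′10.45″ S, 119°09′38.45″ W

Latitude: whole degrees 0; 19.17420′ → 19′ and 10.4520″
Lon: 0.160680 × 60 = 9.64080′ → 9′, remainder × 60 = 38.4480″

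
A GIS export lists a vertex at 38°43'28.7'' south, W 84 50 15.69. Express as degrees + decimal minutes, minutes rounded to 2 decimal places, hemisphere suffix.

φ: seconds/60 = 0.47833; minutes = 43 + 0.47833 = 43.4783
Lon: 50 + 15.69/60 = 50.2615′

38° 43.48′ S, 84° 50.26′ W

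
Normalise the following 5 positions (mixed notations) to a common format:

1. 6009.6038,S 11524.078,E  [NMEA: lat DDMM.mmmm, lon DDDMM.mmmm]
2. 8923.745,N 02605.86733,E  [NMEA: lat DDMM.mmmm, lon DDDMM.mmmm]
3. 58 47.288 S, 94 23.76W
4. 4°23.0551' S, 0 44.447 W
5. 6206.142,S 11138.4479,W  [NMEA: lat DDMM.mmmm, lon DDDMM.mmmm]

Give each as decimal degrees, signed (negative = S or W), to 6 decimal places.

1. -60.160063, 115.401300
2. 89.395750, 26.097789
3. -58.788133, -94.396000
4. -4.384252, -0.740783
5. -62.102367, -111.640798

Point 1:
  Latitude: degrees = first 2 digits = 60, minutes = 9.6038; 60 + 9.6038/60 = 60.1600633
  hemisphere S, so the sign is −
  λ: degrees = first 3 digits = 115, minutes = 24.078; 115 + 24.078/60 = 115.4013000
  E → positive
Point 2:
  Lat: degrees = first 2 digits = 89, minutes = 23.745; 89 + 23.745/60 = 89.3957500
  N ⇒ keep positive
  Longitude: split at 3 digits → 026° and 5.86733′; 26 + 5.86733/60 = 26.0977888
  E → positive
Point 3:
  Latitude: 58 + 47.288/60 = 58.7881333
  S ⇒ negate
  Longitude: 94 + 23.76/60 = 94.3960000
  hemisphere W, so the sign is −
Point 4:
  Lat: 23.0551′ = 0.384252°; total 4.3842517
  S → negative
  λ: 0 + 44.447/60 = 0.7407833
  W → negative
Point 5:
  φ: split at 2 digits → 62° and 6.142′; 62 + 6.142/60 = 62.1023667
  S → negative
  Longitude: split at 3 digits → 111° and 38.4479′; 111 + 38.4479/60 = 111.6407983
  hemisphere W, so the sign is −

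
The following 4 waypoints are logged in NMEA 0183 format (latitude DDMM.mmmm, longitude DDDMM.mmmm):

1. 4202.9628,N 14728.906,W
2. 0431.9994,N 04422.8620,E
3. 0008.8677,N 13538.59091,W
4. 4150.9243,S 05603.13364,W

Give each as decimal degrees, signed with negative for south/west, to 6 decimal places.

1. 42.049380, -147.481767
2. 4.533323, 44.381033
3. 0.147795, -135.643182
4. -41.848738, -56.052227

Point 1:
  Lat: degrees = first 2 digits = 42, minutes = 2.9628; 42 + 2.9628/60 = 42.0493800
  N ⇒ keep positive
  Longitude: degrees = first 3 digits = 147, minutes = 28.906; 147 + 28.906/60 = 147.4817667
  W → negative
Point 2:
  Lat: degrees = first 2 digits = 4, minutes = 31.9994; 4 + 31.9994/60 = 4.5333233
  N → positive
  λ: degrees = first 3 digits = 44, minutes = 22.862; 44 + 22.862/60 = 44.3810333
  E → positive
Point 3:
  Lat: degrees = first 2 digits = 0, minutes = 8.8677; 0 + 8.8677/60 = 0.1477950
  N ⇒ keep positive
  λ: degrees = first 3 digits = 135, minutes = 38.59091; 135 + 38.59091/60 = 135.6431818
  hemisphere W, so the sign is −
Point 4:
  φ: degrees = first 2 digits = 41, minutes = 50.9243; 41 + 50.9243/60 = 41.8487383
  S → negative
  Longitude: split at 3 digits → 056° and 3.13364′; 56 + 3.13364/60 = 56.0522273
  hemisphere W, so the sign is −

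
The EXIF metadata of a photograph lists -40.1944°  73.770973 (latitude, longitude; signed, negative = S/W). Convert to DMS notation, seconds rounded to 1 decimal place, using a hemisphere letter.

40°11′39.8″ S, 73°46′15.5″ E

Latitude is negative → S; |value| = 40.194400
Lat: 0.194400 × 60 = 11.66400′ → 11′, remainder × 60 = 39.840″
Longitude: 0.770973 × 60 = 46.25838′ → 46′, remainder × 60 = 15.503″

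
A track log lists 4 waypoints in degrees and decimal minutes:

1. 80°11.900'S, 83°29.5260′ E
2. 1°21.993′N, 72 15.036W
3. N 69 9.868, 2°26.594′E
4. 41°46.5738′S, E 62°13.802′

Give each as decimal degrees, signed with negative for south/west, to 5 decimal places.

1. -80.19833, 83.49210
2. 1.36655, -72.25060
3. 69.16447, 2.44323
4. -41.77623, 62.23003

Point 1:
  φ: 80 + 11.9/60 = 80.198333
  S → negative
  λ: 29.526′ = 0.492100°; total 83.492100
  E ⇒ keep positive
Point 2:
  φ: 21.993′ = 0.366550°; total 1.366550
  N ⇒ keep positive
  Lon: 15.036′ = 0.250600°; total 72.250600
  W → negative
Point 3:
  φ: 9.868′ = 0.164467°; total 69.164467
  N → positive
  Longitude: 2 + 26.594/60 = 2.443233
  E ⇒ keep positive
Point 4:
  φ: 46.5738′ = 0.776230°; total 41.776230
  S ⇒ negate
  Lon: 13.802′ = 0.230033°; total 62.230033
  E ⇒ keep positive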